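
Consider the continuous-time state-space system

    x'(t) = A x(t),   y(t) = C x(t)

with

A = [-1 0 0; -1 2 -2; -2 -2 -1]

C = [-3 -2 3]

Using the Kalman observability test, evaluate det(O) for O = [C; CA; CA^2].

784

CA = [[-1, -10, 1]]
CA^2 = [[9, -22, 19]]
Observability matrix O = [C; CA; CA^2] = [[-3, -2, 3], [-1, -10, 1], [9, -22, 19]]
Expanding along the first row, det(O) = (-3)·((-10)·19 - 1·(-22)) - (-2)·((-1)·19 - 1·9) + 3·((-1)·(-22) - (-10)·9) = (-3)·(-168) - (-2)·(-28) + 3·112 = 784
Since det(O) ≠ 0, rank(O) = 3 and the system is completely observable.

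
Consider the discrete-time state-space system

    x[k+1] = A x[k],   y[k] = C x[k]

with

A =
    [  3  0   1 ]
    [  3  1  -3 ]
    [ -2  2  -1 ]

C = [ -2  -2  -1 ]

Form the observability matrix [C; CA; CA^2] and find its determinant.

CA = [[-10, -4, 5]]
CA^2 = [[-52, 6, -3]]
Observability matrix O = [C; CA; CA^2] = [[-2, -2, -1], [-10, -4, 5], [-52, 6, -3]]
Expanding along the first row, det(O) = (-2)·((-4)·(-3) - 5·6) - (-2)·((-10)·(-3) - 5·(-52)) + (-1)·((-10)·6 - (-4)·(-52)) = (-2)·(-18) - (-2)·290 + (-1)·(-268) = 884
Since det(O) ≠ 0, rank(O) = 3 and the system is completely observable.

884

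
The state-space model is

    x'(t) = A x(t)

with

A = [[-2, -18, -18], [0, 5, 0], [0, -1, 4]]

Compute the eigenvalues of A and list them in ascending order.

-2, 4, 5

det(sI - A) = s^3 - (tr A)s^2 + (M11 + M22 + M33)s - det A, where Mii is the 2×2 principal minor of A obtained by deleting row i and column i.
tr A = (-2) + 5 + 4 = 7; M11 = 5·4 - 0·(-1) = 20 - 0 = 20; M22 = (-2)·4 - (-18)·0 = -8 - 0 = -8; M33 = (-2)·5 - (-18)·0 = -10 - 0 = -10; sum of minors = 2.
det A = (-2)·(5·4 - 0·(-1)) - (-18)·(0·4 - 0·0) + (-18)·(0·(-1) - 5·0) = (-2)·20 - (-18)·0 + (-18)·0 = -40.
So p(s) = det(sI - A) = s^3 - 7s^2 + 2s + 40.
Rational-root test: any integer root divides 40. Testing small divisors, s = -2 works: p(-2) = -8 + (-28) + (-4) + 40 = 0, so (s + 2) is a factor.
Dividing, p(s) = (s + 2)(s^2 - 9s + 20).
Factor s^2 - 9s + 20: two numbers with sum 9 and product 20 are 5 and 4, so s^2 - 9s + 20 = (s - 5)(s - 4).
Hence p(s) = (s - 5) (s - 4) (s + 2), with roots -2, 4, 5.
At least one eigenvalue has non-negative real part, so the system is not asymptotically stable.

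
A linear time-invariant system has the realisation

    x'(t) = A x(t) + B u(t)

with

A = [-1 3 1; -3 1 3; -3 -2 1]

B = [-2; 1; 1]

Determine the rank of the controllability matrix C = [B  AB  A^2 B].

3

AB = [[6], [10], [5]]
A^2B = [[29], [7], [-33]]
Controllability matrix C = [B  AB  A^2B] = [[-2, 6, 29], [1, 10, 7], [1, 5, -33]]
det(C) = (-2)·(10·(-33) - 7·5) - 6·(1·(-33) - 7·1) + 29·(1·5 - 10·1) = (-2)·(-365) - 6·(-40) + 29·(-5) = 825 ≠ 0, so rank(C) = 3.
rank(C) = 3 = n, so the pair (A, B) is completely controllable.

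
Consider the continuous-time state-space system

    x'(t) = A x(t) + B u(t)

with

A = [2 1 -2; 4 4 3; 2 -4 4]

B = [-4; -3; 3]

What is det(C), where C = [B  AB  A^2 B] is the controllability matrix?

637

AB = [[-17], [-19], [16]]
A^2B = [[-85], [-96], [106]]
Controllability matrix C = [B  AB  A^2B] = [[-4, -17, -85], [-3, -19, -96], [3, 16, 106]]
Expanding along the first row, det(C) = (-4)·((-19)·106 - (-96)·16) - (-17)·((-3)·106 - (-96)·3) + (-85)·((-3)·16 - (-19)·3) = (-4)·(-478) - (-17)·(-30) + (-85)·9 = 637
Since det(C) ≠ 0, rank(C) = 3 and the system is completely controllable.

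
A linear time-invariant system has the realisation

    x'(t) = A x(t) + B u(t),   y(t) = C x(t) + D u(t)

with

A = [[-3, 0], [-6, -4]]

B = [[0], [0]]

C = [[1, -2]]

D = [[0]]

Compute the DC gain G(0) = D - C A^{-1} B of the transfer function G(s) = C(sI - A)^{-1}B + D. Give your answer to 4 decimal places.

G(0) = C(-A)^{-1}B + D = -C A^{-1} B + D.
det A = 12, so A^{-1} = (1/12)·adj(A) = [[-1/3, 0], [1/2, -1/4]]
A^{-1} B = [0, 0]^T
C A^{-1} B = 0
G(0) = D - C A^{-1} B = 0 - (0) = 0

0.0000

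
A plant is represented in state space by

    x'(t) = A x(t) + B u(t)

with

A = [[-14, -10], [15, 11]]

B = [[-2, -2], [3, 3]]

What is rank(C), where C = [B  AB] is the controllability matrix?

1

AB = [[-2, -2], [3, 3]]
Controllability matrix C = [B  AB] = [[-2, -2, -2, -2], [3, 3, 3, 3]]
Every column of C is a scalar multiple of column 1 = [-2, 3] (multipliers 1, 1, 1, 1), so the columns span a one-dimensional space.
C ≠ 0, hence rank(C) = 1.
rank(C) = 1 < n = 2, so the pair (A, B) is not completely controllable.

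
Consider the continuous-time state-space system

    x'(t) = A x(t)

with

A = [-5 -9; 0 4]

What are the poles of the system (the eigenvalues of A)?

det(sI - A) = s^2 - (tr A)s + det A, with tr A = (-5) + 4 = -1 and det A = (-5)·4 - (-9)·0 = -20 - 0 = -20.
So p(s) = det(sI - A) = s^2 + s - 20.
Factor s^2 + s - 20: two numbers with sum -1 and product -20 are 4 and -5, so s^2 + s - 20 = (s - 4)(s + 5).
Hence p(s) = (s - 4) (s + 5), with roots -5, 4.
At least one eigenvalue has non-negative real part, so the system is not asymptotically stable.

-5, 4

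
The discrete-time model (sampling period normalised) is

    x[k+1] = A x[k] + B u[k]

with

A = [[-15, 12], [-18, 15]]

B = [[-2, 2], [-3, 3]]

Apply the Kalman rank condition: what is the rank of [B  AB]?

AB = [[-6, 6], [-9, 9]]
Controllability matrix C = [B  AB] = [[-2, 2, -6, 6], [-3, 3, -9, 9]]
Every column of C is a scalar multiple of column 1 = [-2, -3] (multipliers 1, -1, 3, -3), so the columns span a one-dimensional space.
C ≠ 0, hence rank(C) = 1.
rank(C) = 1 < n = 2, so the pair (A, B) is not completely controllable.

1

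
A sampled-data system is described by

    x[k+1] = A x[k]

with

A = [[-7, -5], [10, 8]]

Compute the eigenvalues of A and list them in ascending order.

det(zI - A) = z^2 - (tr A)z + det A, with tr A = (-7) + 8 = 1 and det A = (-7)·8 - (-5)·10 = -56 - (-50) = -6.
So p(z) = det(zI - A) = z^2 - z - 6.
Factor z^2 - z - 6: two numbers with sum 1 and product -6 are 3 and -2, so z^2 - z - 6 = (z - 3)(z + 2).
Hence p(z) = (z - 3) (z + 2), with roots -2, 3.

-2, 3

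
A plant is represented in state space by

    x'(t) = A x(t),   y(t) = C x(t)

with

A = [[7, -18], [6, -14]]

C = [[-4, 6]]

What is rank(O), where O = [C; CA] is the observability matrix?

CA = [[8, -12]]
Observability matrix O = [C; CA] = [[-4, 6], [8, -12]]
Every row of O is a scalar multiple of row 1 = [-4, 6] (multipliers 1, -2), so the rows span a one-dimensional space.
O ≠ 0, hence rank(O) = 1.
rank(O) = 1 < n = 2, so the pair (A, C) is not completely observable.

1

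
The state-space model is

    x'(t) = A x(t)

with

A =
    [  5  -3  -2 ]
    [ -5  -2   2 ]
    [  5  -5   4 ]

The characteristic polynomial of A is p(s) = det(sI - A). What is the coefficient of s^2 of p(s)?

Expand det(sI - A) for the 3×3 matrix.
p(s) = s^3 - 7s^2 + 7s + 150.
(Check: constant term = det(-A) = (-1)^3 det A = 150; coefficient of s^2 = -tr A = -7.)
The coefficient of s^2 is -7.

-7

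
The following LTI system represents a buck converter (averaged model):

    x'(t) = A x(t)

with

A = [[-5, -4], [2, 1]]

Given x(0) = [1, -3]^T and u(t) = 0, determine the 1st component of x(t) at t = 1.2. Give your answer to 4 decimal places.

1.3967

det(sI - A) = s^2 - (tr A)s + det A, with tr A = (-5) + 1 = -4 and det A = (-5)·1 - (-4)·2 = -5 - (-8) = 3.
So p(s) = det(sI - A) = s^2 + 4s + 3.
Factor s^2 + 4s + 3: two numbers with sum -4 and product 3 are -1 and -3, so s^2 + 4s + 3 = (s + 1)(s + 3).
Hence p(s) = (s + 1) (s + 3), with roots -3, -1.
The eigenvalues -3, -1 are distinct and real, so A is diagonalisable and x(t) = e^{At} x(0) = V diag(e^{λ_i t}) V^{-1} x(0), where the columns of V are the eigenvectors.
λ = -3: A - (-3)I = [[-2, -4], [2, 4]]. Row 1 gives (-2)·v1 + (-4)·v2 = 0, so take v_1 = [2, -1]^T.
λ = -1: A - (-1)I = [[-4, -4], [2, 2]]. Row 1 gives (-4)·v1 + (-4)·v2 = 0, so take v_2 = [-1, 1]^T.
V = [v_1 v_2] = [[2, -1], [-1, 1]] has det V = 1, so V^{-1} = adj(V)/det V = [[1, 1], [1, 2]].
Modal coordinates z(0) = V^{-1} x(0): 1·1 + 1·(-3) = -2; 1·1 + 2·(-3) = -5; so z(0) = [-2, -5]^T.
x_1(t) = Σ_i (v_i)_1 · z_i(0) · e^{λ_i t} (row 1 of V times the modal terms).
x_1(1.2) = 2·(-2)·e^{-3·1.2} + (-1)·(-5)·e^{-1·1.2} = (-4)·0.027324 + 5·0.301194 = 1.3967.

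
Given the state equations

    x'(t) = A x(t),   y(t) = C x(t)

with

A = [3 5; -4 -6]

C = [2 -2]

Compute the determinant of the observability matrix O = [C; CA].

CA = [[14, 22]]
Observability matrix O = [C; CA] = [[2, -2], [14, 22]]
det(O) = 2·22 - (-2)·14 = 44 - (-28) = 72
Since det(O) ≠ 0, rank(O) = 2 and the system is completely observable.

72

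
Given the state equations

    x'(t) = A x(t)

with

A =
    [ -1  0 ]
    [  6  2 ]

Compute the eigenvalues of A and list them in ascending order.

-1, 2

det(sI - A) = s^2 - (tr A)s + det A, with tr A = (-1) + 2 = 1 and det A = (-1)·2 - 0·6 = -2 - 0 = -2.
So p(s) = det(sI - A) = s^2 - s - 2.
Factor s^2 - s - 2: two numbers with sum 1 and product -2 are 2 and -1, so s^2 - s - 2 = (s - 2)(s + 1).
Hence p(s) = (s - 2) (s + 1), with roots -1, 2.
At least one eigenvalue has non-negative real part, so the system is not asymptotically stable.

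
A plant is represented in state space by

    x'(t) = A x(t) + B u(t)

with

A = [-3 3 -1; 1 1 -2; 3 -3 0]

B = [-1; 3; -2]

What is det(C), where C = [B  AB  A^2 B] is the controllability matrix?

-2624

AB = [[14], [6], [-12]]
A^2B = [[-12], [44], [24]]
Controllability matrix C = [B  AB  A^2B] = [[-1, 14, -12], [3, 6, 44], [-2, -12, 24]]
Expanding along the first row, det(C) = (-1)·(6·24 - 44·(-12)) - 14·(3·24 - 44·(-2)) + (-12)·(3·(-12) - 6·(-2)) = (-1)·672 - 14·160 + (-12)·(-24) = -2624
Since det(C) ≠ 0, rank(C) = 3 and the system is completely controllable.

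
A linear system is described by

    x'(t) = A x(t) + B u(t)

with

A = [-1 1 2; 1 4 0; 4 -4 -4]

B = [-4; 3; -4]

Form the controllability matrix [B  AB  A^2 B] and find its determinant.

AB = [[-1], [8], [-12]]
A^2B = [[-15], [31], [12]]
Controllability matrix C = [B  AB  A^2B] = [[-4, -1, -15], [3, 8, 31], [-4, -12, 12]]
Expanding along the first row, det(C) = (-4)·(8·12 - 31·(-12)) - (-1)·(3·12 - 31·(-4)) + (-15)·(3·(-12) - 8·(-4)) = (-4)·468 - (-1)·160 + (-15)·(-4) = -1652
Since det(C) ≠ 0, rank(C) = 3 and the system is completely controllable.

-1652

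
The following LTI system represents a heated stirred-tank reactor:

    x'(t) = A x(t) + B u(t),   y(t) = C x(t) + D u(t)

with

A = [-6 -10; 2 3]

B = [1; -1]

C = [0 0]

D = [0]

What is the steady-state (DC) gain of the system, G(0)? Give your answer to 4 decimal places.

G(0) = C(-A)^{-1}B + D = -C A^{-1} B + D.
det A = 2, so A^{-1} = (1/2)·adj(A) = [[3/2, 5], [-1, -3]]
A^{-1} B = [-7/2, 2]^T
C A^{-1} B = 0
G(0) = D - C A^{-1} B = 0 - (0) = 0

0.0000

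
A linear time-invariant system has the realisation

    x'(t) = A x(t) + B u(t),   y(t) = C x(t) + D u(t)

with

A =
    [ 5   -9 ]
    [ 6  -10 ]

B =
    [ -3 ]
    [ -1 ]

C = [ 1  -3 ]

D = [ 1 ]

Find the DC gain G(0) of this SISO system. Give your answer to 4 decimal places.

G(0) = C(-A)^{-1}B + D = -C A^{-1} B + D.
det A = 4, so A^{-1} = (1/4)·adj(A) = [[-5/2, 9/4], [-3/2, 5/4]]
A^{-1} B = [21/4, 13/4]^T
C A^{-1} B = -9/2
G(0) = D - C A^{-1} B = 1 - (-9/2) = 11/2 ≈ 5.5000

5.5000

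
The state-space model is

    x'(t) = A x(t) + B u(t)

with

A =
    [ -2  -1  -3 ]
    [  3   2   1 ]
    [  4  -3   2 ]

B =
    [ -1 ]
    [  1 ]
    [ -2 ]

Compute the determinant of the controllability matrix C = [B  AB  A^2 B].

AB = [[7], [-3], [-11]]
A^2B = [[22], [4], [15]]
Controllability matrix C = [B  AB  A^2B] = [[-1, 7, 22], [1, -3, 4], [-2, -11, 15]]
Expanding along the first row, det(C) = (-1)·((-3)·15 - 4·(-11)) - 7·(1·15 - 4·(-2)) + 22·(1·(-11) - (-3)·(-2)) = (-1)·(-1) - 7·23 + 22·(-17) = -534
Since det(C) ≠ 0, rank(C) = 3 and the system is completely controllable.

-534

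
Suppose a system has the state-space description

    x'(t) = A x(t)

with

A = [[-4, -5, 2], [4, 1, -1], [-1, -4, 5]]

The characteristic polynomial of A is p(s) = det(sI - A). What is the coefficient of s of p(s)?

-1

Expand det(sI - A) for the 3×3 matrix.
p(s) = s^3 - 2s^2 - s - 61.
(Check: constant term = det(-A) = (-1)^3 det A = -61; coefficient of s^2 = -tr A = -2.)
The coefficient of s is -1.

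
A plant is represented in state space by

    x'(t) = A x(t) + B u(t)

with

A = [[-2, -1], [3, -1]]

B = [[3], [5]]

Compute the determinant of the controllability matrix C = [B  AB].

67

AB = [[-11], [4]]
Controllability matrix C = [B  AB] = [[3, -11], [5, 4]]
det(C) = 3·4 - (-11)·5 = 12 - (-55) = 67
Since det(C) ≠ 0, rank(C) = 2 and the system is completely controllable.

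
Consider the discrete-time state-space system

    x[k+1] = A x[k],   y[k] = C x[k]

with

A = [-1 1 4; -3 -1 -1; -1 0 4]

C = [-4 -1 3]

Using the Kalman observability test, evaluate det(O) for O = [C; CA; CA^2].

CA = [[4, -3, -3]]
CA^2 = [[8, 7, 7]]
Observability matrix O = [C; CA; CA^2] = [[-4, -1, 3], [4, -3, -3], [8, 7, 7]]
Expanding along the first row, det(O) = (-4)·((-3)·7 - (-3)·7) - (-1)·(4·7 - (-3)·8) + 3·(4·7 - (-3)·8) = (-4)·0 - (-1)·52 + 3·52 = 208
Since det(O) ≠ 0, rank(O) = 3 and the system is completely observable.

208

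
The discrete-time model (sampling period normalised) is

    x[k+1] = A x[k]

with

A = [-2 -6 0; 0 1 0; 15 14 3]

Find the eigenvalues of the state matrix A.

det(zI - A) = z^3 - (tr A)z^2 + (M11 + M22 + M33)z - det A, where Mii is the 2×2 principal minor of A obtained by deleting row i and column i.
tr A = (-2) + 1 + 3 = 2; M11 = 1·3 - 0·14 = 3 - 0 = 3; M22 = (-2)·3 - 0·15 = -6 - 0 = -6; M33 = (-2)·1 - (-6)·0 = -2 - 0 = -2; sum of minors = -5.
det A = (-2)·(1·3 - 0·14) - (-6)·(0·3 - 0·15) + 0·(0·14 - 1·15) = (-2)·3 - (-6)·0 + 0·(-15) = -6.
So p(z) = det(zI - A) = z^3 - 2z^2 - 5z + 6.
Rational-root test: any integer root divides 6. Testing small divisors, z = 1 works: p(1) = 1 + (-2) + (-5) + 6 = 0, so (z - 1) is a factor.
Dividing, p(z) = (z - 1)(z^2 - z - 6).
Factor z^2 - z - 6: two numbers with sum 1 and product -6 are 3 and -2, so z^2 - z - 6 = (z - 3)(z + 2).
Hence p(z) = (z - 3) (z - 1) (z + 2), with roots -2, 1, 3.

-2, 1, 3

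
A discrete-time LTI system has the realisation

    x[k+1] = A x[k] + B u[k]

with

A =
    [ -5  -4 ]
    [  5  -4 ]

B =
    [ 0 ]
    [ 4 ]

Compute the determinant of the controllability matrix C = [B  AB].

64

AB = [[-16], [-16]]
Controllability matrix C = [B  AB] = [[0, -16], [4, -16]]
det(C) = 0·(-16) - (-16)·4 = 0 - (-64) = 64
Since det(C) ≠ 0, rank(C) = 2 and the system is completely controllable.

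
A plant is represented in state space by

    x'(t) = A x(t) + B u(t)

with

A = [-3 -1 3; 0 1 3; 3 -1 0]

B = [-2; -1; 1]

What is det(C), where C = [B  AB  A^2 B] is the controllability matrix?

27

AB = [[10], [2], [-5]]
A^2B = [[-47], [-13], [28]]
Controllability matrix C = [B  AB  A^2B] = [[-2, 10, -47], [-1, 2, -13], [1, -5, 28]]
Expanding along the first row, det(C) = (-2)·(2·28 - (-13)·(-5)) - 10·((-1)·28 - (-13)·1) + (-47)·((-1)·(-5) - 2·1) = (-2)·(-9) - 10·(-15) + (-47)·3 = 27
Since det(C) ≠ 0, rank(C) = 3 and the system is completely controllable.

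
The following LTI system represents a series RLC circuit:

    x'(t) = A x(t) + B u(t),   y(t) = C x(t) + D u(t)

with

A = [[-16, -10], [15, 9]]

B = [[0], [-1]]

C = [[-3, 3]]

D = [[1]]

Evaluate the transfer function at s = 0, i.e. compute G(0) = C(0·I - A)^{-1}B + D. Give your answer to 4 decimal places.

G(0) = C(-A)^{-1}B + D = -C A^{-1} B + D.
det A = 6, so A^{-1} = (1/6)·adj(A) = [[3/2, 5/3], [-5/2, -8/3]]
A^{-1} B = [-5/3, 8/3]^T
C A^{-1} B = 13
G(0) = D - C A^{-1} B = 1 - (13) = -12

-12.0000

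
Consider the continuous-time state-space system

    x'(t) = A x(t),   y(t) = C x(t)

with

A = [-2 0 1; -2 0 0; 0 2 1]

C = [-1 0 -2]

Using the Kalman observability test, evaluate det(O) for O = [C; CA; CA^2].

CA = [[2, -4, -3]]
CA^2 = [[4, -6, -1]]
Observability matrix O = [C; CA; CA^2] = [[-1, 0, -2], [2, -4, -3], [4, -6, -1]]
Expanding along the first row, det(O) = (-1)·((-4)·(-1) - (-3)·(-6)) - 0·(2·(-1) - (-3)·4) + (-2)·(2·(-6) - (-4)·4) = (-1)·(-14) - 0·10 + (-2)·4 = 6
Since det(O) ≠ 0, rank(O) = 3 and the system is completely observable.

6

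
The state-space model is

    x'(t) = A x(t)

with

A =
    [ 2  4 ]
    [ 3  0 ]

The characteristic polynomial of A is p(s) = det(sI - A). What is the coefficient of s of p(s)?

For a 2×2 matrix, det(sI - A) = s^2 - (tr A)s + det A.
tr A = 2, det A = -12.
So p(s) = s^2 - 2s - 12.
The coefficient of s is -2.

-2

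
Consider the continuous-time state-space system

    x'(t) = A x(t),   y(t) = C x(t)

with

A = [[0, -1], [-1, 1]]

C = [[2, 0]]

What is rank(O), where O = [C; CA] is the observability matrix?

2

CA = [[0, -2]]
Observability matrix O = [C; CA] = [[2, 0], [0, -2]]
det(O) = 2·(-2) - 0·0 = -4 - 0 = -4 ≠ 0, so rank(O) = 2.
rank(O) = 2 = n, so the pair (A, C) is completely observable.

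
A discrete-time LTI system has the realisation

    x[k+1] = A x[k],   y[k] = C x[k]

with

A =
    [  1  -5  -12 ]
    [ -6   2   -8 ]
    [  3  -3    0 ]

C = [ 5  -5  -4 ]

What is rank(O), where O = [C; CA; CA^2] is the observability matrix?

2

CA = [[23, -23, -20]]
CA^2 = [[101, -101, -92]]
Observability matrix O = [C; CA; CA^2] = [[5, -5, -4], [23, -23, -20], [101, -101, -92]]
The columns c1, c2, c3 of O are linearly dependent: c1 + c2 = 0 (check each entry), so rank(O) ≤ 2.
The 2×2 minor from rows 1, 2, columns 1, 3 is 5·(-20) - (-4)·23 = -100 - (-92) = -8 ≠ 0, so rank(O) = 2.
rank(O) = 2 < n = 3, so the pair (A, C) is not completely observable.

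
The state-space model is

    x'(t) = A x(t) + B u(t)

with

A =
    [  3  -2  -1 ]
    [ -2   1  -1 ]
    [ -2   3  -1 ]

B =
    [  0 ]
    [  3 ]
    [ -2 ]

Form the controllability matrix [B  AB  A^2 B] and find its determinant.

AB = [[-4], [5], [11]]
A^2B = [[-33], [2], [12]]
Controllability matrix C = [B  AB  A^2B] = [[0, -4, -33], [3, 5, 2], [-2, 11, 12]]
Expanding along the first row, det(C) = 0·(5·12 - 2·11) - (-4)·(3·12 - 2·(-2)) + (-33)·(3·11 - 5·(-2)) = 0·38 - (-4)·40 + (-33)·43 = -1259
Since det(C) ≠ 0, rank(C) = 3 and the system is completely controllable.

-1259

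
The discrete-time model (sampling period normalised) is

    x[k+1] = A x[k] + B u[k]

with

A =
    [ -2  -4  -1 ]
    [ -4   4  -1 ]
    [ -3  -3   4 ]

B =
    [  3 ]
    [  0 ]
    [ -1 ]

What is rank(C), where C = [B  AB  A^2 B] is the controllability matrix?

AB = [[-5], [-11], [-13]]
A^2B = [[67], [-11], [-4]]
Controllability matrix C = [B  AB  A^2B] = [[3, -5, 67], [0, -11, -11], [-1, -13, -4]]
det(C) = 3·((-11)·(-4) - (-11)·(-13)) - (-5)·(0·(-4) - (-11)·(-1)) + 67·(0·(-13) - (-11)·(-1)) = 3·(-99) - (-5)·(-11) + 67·(-11) = -1089 ≠ 0, so rank(C) = 3.
rank(C) = 3 = n, so the pair (A, B) is completely controllable.

3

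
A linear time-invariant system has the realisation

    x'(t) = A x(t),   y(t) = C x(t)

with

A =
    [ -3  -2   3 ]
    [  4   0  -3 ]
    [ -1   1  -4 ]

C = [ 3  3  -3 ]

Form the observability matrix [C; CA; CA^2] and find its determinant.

CA = [[6, -9, 12]]
CA^2 = [[-66, 0, -3]]
Observability matrix O = [C; CA; CA^2] = [[3, 3, -3], [6, -9, 12], [-66, 0, -3]]
Expanding along the first row, det(O) = 3·((-9)·(-3) - 12·0) - 3·(6·(-3) - 12·(-66)) + (-3)·(6·0 - (-9)·(-66)) = 3·27 - 3·774 + (-3)·(-594) = -459
Since det(O) ≠ 0, rank(O) = 3 and the system is completely observable.

-459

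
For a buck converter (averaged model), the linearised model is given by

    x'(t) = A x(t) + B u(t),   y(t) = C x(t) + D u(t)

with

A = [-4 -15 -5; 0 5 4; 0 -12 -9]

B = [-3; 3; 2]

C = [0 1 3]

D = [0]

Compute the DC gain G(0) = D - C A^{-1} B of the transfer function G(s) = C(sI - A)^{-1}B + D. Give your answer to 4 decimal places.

G(0) = C(-A)^{-1}B + D = -C A^{-1} B + D.
det A = -12, so A^{-1} = (1/-12)·adj(A) = [[-1/4, 25/4, 35/12], [0, -3, -4/3], [0, 4, 5/3]]
A^{-1} B = [76/3, -35/3, 46/3]^T
C A^{-1} B = 103/3
G(0) = D - C A^{-1} B = 0 - (103/3) = -103/3 ≈ -34.3333

-34.3333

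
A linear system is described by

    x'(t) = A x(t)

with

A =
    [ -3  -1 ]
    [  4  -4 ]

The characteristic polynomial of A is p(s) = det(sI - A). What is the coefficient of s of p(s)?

7

For a 2×2 matrix, det(sI - A) = s^2 - (tr A)s + det A.
tr A = -7, det A = 16.
So p(s) = s^2 + 7s + 16.
The coefficient of s is 7.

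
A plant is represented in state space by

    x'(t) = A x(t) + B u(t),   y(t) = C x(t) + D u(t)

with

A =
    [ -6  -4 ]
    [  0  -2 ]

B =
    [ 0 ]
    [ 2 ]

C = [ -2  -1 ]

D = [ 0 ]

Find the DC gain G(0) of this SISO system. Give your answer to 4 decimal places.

G(0) = C(-A)^{-1}B + D = -C A^{-1} B + D.
det A = 12, so A^{-1} = (1/12)·adj(A) = [[-1/6, 1/3], [0, -1/2]]
A^{-1} B = [2/3, -1]^T
C A^{-1} B = -1/3
G(0) = D - C A^{-1} B = 0 - (-1/3) = 1/3 ≈ 0.3333

0.3333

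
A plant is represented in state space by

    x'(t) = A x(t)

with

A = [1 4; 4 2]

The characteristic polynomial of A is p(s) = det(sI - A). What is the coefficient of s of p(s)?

-3

For a 2×2 matrix, det(sI - A) = s^2 - (tr A)s + det A.
tr A = 3, det A = -14.
So p(s) = s^2 - 3s - 14.
The coefficient of s is -3.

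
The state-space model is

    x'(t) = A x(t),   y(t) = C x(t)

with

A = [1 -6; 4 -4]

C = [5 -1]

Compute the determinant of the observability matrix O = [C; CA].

CA = [[1, -26]]
Observability matrix O = [C; CA] = [[5, -1], [1, -26]]
det(O) = 5·(-26) - (-1)·1 = -130 - (-1) = -129
Since det(O) ≠ 0, rank(O) = 2 and the system is completely observable.

-129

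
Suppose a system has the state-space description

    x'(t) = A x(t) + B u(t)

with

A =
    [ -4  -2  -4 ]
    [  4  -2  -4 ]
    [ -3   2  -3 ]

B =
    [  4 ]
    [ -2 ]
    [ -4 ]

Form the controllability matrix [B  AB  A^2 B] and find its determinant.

AB = [[4], [36], [-4]]
A^2B = [[-72], [-40], [72]]
Controllability matrix C = [B  AB  A^2B] = [[4, 4, -72], [-2, 36, -40], [-4, -4, 72]]
Expanding along the first row, det(C) = 4·(36·72 - (-40)·(-4)) - 4·((-2)·72 - (-40)·(-4)) + (-72)·((-2)·(-4) - 36·(-4)) = 4·2432 - 4·(-304) + (-72)·152 = 0
Since det(C) = 0, rank(C) < 3 and the system is not completely controllable.

0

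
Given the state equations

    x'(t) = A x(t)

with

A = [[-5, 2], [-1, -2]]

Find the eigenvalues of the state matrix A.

det(sI - A) = s^2 - (tr A)s + det A, with tr A = (-5) + (-2) = -7 and det A = (-5)·(-2) - 2·(-1) = 10 - (-2) = 12.
So p(s) = det(sI - A) = s^2 + 7s + 12.
Factor s^2 + 7s + 12: two numbers with sum -7 and product 12 are -3 and -4, so s^2 + 7s + 12 = (s + 3)(s + 4).
Hence p(s) = (s + 3) (s + 4), with roots -4, -3.
All eigenvalues have negative real part, so the system is asymptotically stable.

-4, -3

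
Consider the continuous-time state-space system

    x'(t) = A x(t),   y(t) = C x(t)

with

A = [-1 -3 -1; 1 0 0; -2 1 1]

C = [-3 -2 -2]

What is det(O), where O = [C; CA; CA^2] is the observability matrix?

CA = [[5, 7, 1]]
CA^2 = [[0, -14, -4]]
Observability matrix O = [C; CA; CA^2] = [[-3, -2, -2], [5, 7, 1], [0, -14, -4]]
Expanding along the first row, det(O) = (-3)·(7·(-4) - 1·(-14)) - (-2)·(5·(-4) - 1·0) + (-2)·(5·(-14) - 7·0) = (-3)·(-14) - (-2)·(-20) + (-2)·(-70) = 142
Since det(O) ≠ 0, rank(O) = 3 and the system is completely observable.

142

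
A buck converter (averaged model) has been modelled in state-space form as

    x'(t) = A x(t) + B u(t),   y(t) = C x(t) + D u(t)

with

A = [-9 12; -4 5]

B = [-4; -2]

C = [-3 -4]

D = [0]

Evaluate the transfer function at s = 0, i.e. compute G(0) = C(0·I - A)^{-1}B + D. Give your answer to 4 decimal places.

G(0) = C(-A)^{-1}B + D = -C A^{-1} B + D.
det A = 3, so A^{-1} = (1/3)·adj(A) = [[5/3, -4], [4/3, -3]]
A^{-1} B = [4/3, 2/3]^T
C A^{-1} B = -20/3
G(0) = D - C A^{-1} B = 0 - (-20/3) = 20/3 ≈ 6.6667

6.6667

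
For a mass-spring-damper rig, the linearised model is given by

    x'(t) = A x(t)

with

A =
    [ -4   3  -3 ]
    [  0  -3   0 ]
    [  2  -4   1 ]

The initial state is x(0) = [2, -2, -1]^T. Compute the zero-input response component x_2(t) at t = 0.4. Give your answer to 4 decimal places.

det(sI - A) = s^3 - (tr A)s^2 + (M11 + M22 + M33)s - det A, where Mii is the 2×2 principal minor of A obtained by deleting row i and column i.
tr A = (-4) + (-3) + 1 = -6; M11 = (-3)·1 - 0·(-4) = -3 - 0 = -3; M22 = (-4)·1 - (-3)·2 = -4 - (-6) = 2; M33 = (-4)·(-3) - 3·0 = 12 - 0 = 12; sum of minors = 11.
det A = (-4)·((-3)·1 - 0·(-4)) - 3·(0·1 - 0·2) + (-3)·(0·(-4) - (-3)·2) = (-4)·(-3) - 3·0 + (-3)·6 = -6.
So p(s) = det(sI - A) = s^3 + 6s^2 + 11s + 6.
Rational-root test: any integer root divides 6. Testing small divisors, s = -1 works: p(-1) = -1 + 6 + (-11) + 6 = 0, so (s + 1) is a factor.
Dividing, p(s) = (s + 1)(s^2 + 5s + 6).
Factor s^2 + 5s + 6: two numbers with sum -5 and product 6 are -2 and -3, so s^2 + 5s + 6 = (s + 2)(s + 3).
Hence p(s) = (s + 1) (s + 2) (s + 3), with roots -3, -2, -1.
The eigenvalues -3, -2, -1 are distinct and real, so A is diagonalisable and x(t) = e^{At} x(0) = V diag(e^{λ_i t}) V^{-1} x(0), where the columns of V are the eigenvectors.
λ = -3: A - (-3)I = [[-1, 3, -3], [0, 0, 0], [2, -4, 4]]. v must be orthogonal to every row; (row 1) × (row 3) = [0, -2, -2], so take v_1 = [0, 1, 1]^T.
λ = -2: A - (-2)I = [[-2, 3, -3], [0, -1, 0], [2, -4, 3]]. v must be orthogonal to every row; (row 1) × (row 2) = [-3, 0, 2], so take v_2 = [-3, 0, 2]^T.
λ = -1: A - (-1)I = [[-3, 3, -3], [0, -2, 0], [2, -4, 2]]. v must be orthogonal to every row; (row 1) × (row 2) = [-6, 0, 6], so take v_3 = [-1, 0, 1]^T.
V = [v_1 v_2 v_3] = [[0, -3, -1], [1, 0, 0], [1, 2, 1]] has det V = 1, so V^{-1} = adj(V)/det V = [[0, 1, 0], [-1, 1, -1], [2, -3, 3]].
Modal coordinates z(0) = V^{-1} x(0): 0·2 + 1·(-2) + 0·(-1) = -2; (-1)·2 + 1·(-2) + (-1)·(-1) = -3; 2·2 + (-3)·(-2) + 3·(-1) = 7; so z(0) = [-2, -3, 7]^T.
x_2(t) = Σ_i (v_i)_2 · z_i(0) · e^{λ_i t} (row 2 of V times the modal terms).
x_2(0.4) = 1·(-2)·e^{-3·0.4} + 0·(-3)·e^{-2·0.4} + 0·7·e^{-1·0.4} = (-2)·0.301194 + 0·0.449329 + 0·0.670320 = -0.6024.

-0.6024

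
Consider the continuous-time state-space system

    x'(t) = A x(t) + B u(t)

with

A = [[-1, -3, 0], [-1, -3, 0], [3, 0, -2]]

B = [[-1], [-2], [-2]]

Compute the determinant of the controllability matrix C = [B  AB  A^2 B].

161

AB = [[7], [7], [1]]
A^2B = [[-28], [-28], [19]]
Controllability matrix C = [B  AB  A^2B] = [[-1, 7, -28], [-2, 7, -28], [-2, 1, 19]]
Expanding along the first row, det(C) = (-1)·(7·19 - (-28)·1) - 7·((-2)·19 - (-28)·(-2)) + (-28)·((-2)·1 - 7·(-2)) = (-1)·161 - 7·(-94) + (-28)·12 = 161
Since det(C) ≠ 0, rank(C) = 3 and the system is completely controllable.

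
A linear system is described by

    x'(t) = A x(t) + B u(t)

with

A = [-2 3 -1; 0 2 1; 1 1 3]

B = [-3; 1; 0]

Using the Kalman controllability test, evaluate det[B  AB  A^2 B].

-67

AB = [[9], [2], [-2]]
A^2B = [[-10], [2], [5]]
Controllability matrix C = [B  AB  A^2B] = [[-3, 9, -10], [1, 2, 2], [0, -2, 5]]
Expanding along the first row, det(C) = (-3)·(2·5 - 2·(-2)) - 9·(1·5 - 2·0) + (-10)·(1·(-2) - 2·0) = (-3)·14 - 9·5 + (-10)·(-2) = -67
Since det(C) ≠ 0, rank(C) = 3 and the system is completely controllable.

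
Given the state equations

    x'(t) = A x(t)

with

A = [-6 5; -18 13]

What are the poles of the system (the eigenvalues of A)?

3, 4

det(sI - A) = s^2 - (tr A)s + det A, with tr A = (-6) + 13 = 7 and det A = (-6)·13 - 5·(-18) = -78 - (-90) = 12.
So p(s) = det(sI - A) = s^2 - 7s + 12.
Factor s^2 - 7s + 12: two numbers with sum 7 and product 12 are 4 and 3, so s^2 - 7s + 12 = (s - 4)(s - 3).
Hence p(s) = (s - 4) (s - 3), with roots 3, 4.
At least one eigenvalue has non-negative real part, so the system is not asymptotically stable.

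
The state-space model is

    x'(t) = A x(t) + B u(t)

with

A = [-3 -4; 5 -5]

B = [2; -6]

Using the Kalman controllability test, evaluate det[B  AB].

AB = [[18], [40]]
Controllability matrix C = [B  AB] = [[2, 18], [-6, 40]]
det(C) = 2·40 - 18·(-6) = 80 - (-108) = 188
Since det(C) ≠ 0, rank(C) = 2 and the system is completely controllable.

188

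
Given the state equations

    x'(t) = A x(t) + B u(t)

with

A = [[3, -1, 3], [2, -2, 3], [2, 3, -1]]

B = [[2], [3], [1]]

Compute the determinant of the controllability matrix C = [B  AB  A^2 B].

AB = [[6], [1], [12]]
A^2B = [[53], [46], [3]]
Controllability matrix C = [B  AB  A^2B] = [[2, 6, 53], [3, 1, 46], [1, 12, 3]]
Expanding along the first row, det(C) = 2·(1·3 - 46·12) - 6·(3·3 - 46·1) + 53·(3·12 - 1·1) = 2·(-549) - 6·(-37) + 53·35 = 979
Since det(C) ≠ 0, rank(C) = 3 and the system is completely controllable.

979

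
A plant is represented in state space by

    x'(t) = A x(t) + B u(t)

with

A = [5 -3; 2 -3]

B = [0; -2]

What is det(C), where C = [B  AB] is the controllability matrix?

AB = [[6], [6]]
Controllability matrix C = [B  AB] = [[0, 6], [-2, 6]]
det(C) = 0·6 - 6·(-2) = 0 - (-12) = 12
Since det(C) ≠ 0, rank(C) = 2 and the system is completely controllable.

12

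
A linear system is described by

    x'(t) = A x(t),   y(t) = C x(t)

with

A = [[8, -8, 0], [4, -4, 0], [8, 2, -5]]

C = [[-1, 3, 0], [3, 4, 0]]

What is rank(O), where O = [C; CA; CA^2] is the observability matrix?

2

CA = [[4, -4, 0], [40, -40, 0]]
CA^2 = [[16, -16, 0], [160, -160, 0]]
Observability matrix O = [C; CA; CA^2] = [[-1, 3, 0], [3, 4, 0], [4, -4, 0], [40, -40, 0], [16, -16, 0], [160, -160, 0]]
Column 3 of O is identically zero, so rank(O) ≤ 2.
The 2×2 minor from rows 1, 2, columns 1, 2 is (-1)·4 - 3·3 = -4 - 9 = -13 ≠ 0, so rank(O) = 2.
rank(O) = 2 < n = 3, so the pair (A, C) is not completely observable.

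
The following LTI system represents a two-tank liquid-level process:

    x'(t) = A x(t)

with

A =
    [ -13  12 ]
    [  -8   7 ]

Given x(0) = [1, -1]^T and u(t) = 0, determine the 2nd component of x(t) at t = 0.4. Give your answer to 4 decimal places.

-2.8103

det(sI - A) = s^2 - (tr A)s + det A, with tr A = (-13) + 7 = -6 and det A = (-13)·7 - 12·(-8) = -91 - (-96) = 5.
So p(s) = det(sI - A) = s^2 + 6s + 5.
Factor s^2 + 6s + 5: two numbers with sum -6 and product 5 are -1 and -5, so s^2 + 6s + 5 = (s + 1)(s + 5).
Hence p(s) = (s + 1) (s + 5), with roots -5, -1.
The eigenvalues -5, -1 are distinct and real, so A is diagonalisable and x(t) = e^{At} x(0) = V diag(e^{λ_i t}) V^{-1} x(0), where the columns of V are the eigenvectors.
λ = -5: A - (-5)I = [[-8, 12], [-8, 12]]. Row 1 gives (-8)·v1 + 12·v2 = 0, so take v_1 = [3, 2]^T.
λ = -1: A - (-1)I = [[-12, 12], [-8, 8]]. Row 1 gives (-12)·v1 + 12·v2 = 0, so take v_2 = [1, 1]^T.
V = [v_1 v_2] = [[3, 1], [2, 1]] has det V = 1, so V^{-1} = adj(V)/det V = [[1, -1], [-2, 3]].
Modal coordinates z(0) = V^{-1} x(0): 1·1 + (-1)·(-1) = 2; (-2)·1 + 3·(-1) = -5; so z(0) = [2, -5]^T.
x_2(t) = Σ_i (v_i)_2 · z_i(0) · e^{λ_i t} (row 2 of V times the modal terms).
x_2(0.4) = 2·2·e^{-5·0.4} + 1·(-5)·e^{-1·0.4} = 4·0.135335 + (-5)·0.670320 = -2.8103.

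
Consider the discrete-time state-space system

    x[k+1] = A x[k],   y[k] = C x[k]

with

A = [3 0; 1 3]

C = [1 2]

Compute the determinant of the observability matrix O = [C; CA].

CA = [[5, 6]]
Observability matrix O = [C; CA] = [[1, 2], [5, 6]]
det(O) = 1·6 - 2·5 = 6 - 10 = -4
Since det(O) ≠ 0, rank(O) = 2 and the system is completely observable.

-4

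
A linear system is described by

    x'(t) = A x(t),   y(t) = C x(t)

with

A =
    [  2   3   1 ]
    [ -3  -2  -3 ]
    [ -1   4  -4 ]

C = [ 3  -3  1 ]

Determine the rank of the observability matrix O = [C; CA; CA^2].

3

CA = [[14, 19, 8]]
CA^2 = [[-37, 36, -75]]
Observability matrix O = [C; CA; CA^2] = [[3, -3, 1], [14, 19, 8], [-37, 36, -75]]
det(O) = 3·(19·(-75) - 8·36) - (-3)·(14·(-75) - 8·(-37)) + 1·(14·36 - 19·(-37)) = 3·(-1713) - (-3)·(-754) + 1·1207 = -6194 ≠ 0, so rank(O) = 3.
rank(O) = 3 = n, so the pair (A, C) is completely observable.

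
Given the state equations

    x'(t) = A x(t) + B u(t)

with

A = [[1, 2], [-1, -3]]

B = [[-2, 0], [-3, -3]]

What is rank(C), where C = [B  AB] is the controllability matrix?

AB = [[-8, -6], [11, 9]]
Controllability matrix C = [B  AB] = [[-2, 0, -8, -6], [-3, -3, 11, 9]]
Take the 2×2 submatrix of C formed by columns 1, 2: [[-2, 0], [-3, -3]]. Its determinant is (-2)·(-3) - 0·(-3) = 6 - 0 = 6 ≠ 0.
So rank(C) ≥ 2; since C has 2 rows, rank(C) = 2.
rank(C) = 2 = n, so the pair (A, B) is completely controllable.

2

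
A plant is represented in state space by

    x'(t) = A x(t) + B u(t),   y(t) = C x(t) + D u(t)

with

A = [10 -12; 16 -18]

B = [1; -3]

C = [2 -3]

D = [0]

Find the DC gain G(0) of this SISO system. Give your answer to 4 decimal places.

-2.5000

G(0) = C(-A)^{-1}B + D = -C A^{-1} B + D.
det A = 12, so A^{-1} = (1/12)·adj(A) = [[-3/2, 1], [-4/3, 5/6]]
A^{-1} B = [-9/2, -23/6]^T
C A^{-1} B = 5/2
G(0) = D - C A^{-1} B = 0 - (5/2) = -5/2 ≈ -2.5000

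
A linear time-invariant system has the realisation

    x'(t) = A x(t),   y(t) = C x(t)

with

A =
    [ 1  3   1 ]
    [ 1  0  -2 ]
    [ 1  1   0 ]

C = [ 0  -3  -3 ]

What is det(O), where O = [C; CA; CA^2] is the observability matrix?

CA = [[-6, -3, 6]]
CA^2 = [[-3, -12, 0]]
Observability matrix O = [C; CA; CA^2] = [[0, -3, -3], [-6, -3, 6], [-3, -12, 0]]
Expanding along the first row, det(O) = 0·((-3)·0 - 6·(-12)) - (-3)·((-6)·0 - 6·(-3)) + (-3)·((-6)·(-12) - (-3)·(-3)) = 0·72 - (-3)·18 + (-3)·63 = -135
Since det(O) ≠ 0, rank(O) = 3 and the system is completely observable.

-135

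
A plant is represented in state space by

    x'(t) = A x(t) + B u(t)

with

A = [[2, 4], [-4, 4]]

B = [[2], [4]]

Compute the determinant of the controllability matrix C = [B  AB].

-64

AB = [[20], [8]]
Controllability matrix C = [B  AB] = [[2, 20], [4, 8]]
det(C) = 2·8 - 20·4 = 16 - 80 = -64
Since det(C) ≠ 0, rank(C) = 2 and the system is completely controllable.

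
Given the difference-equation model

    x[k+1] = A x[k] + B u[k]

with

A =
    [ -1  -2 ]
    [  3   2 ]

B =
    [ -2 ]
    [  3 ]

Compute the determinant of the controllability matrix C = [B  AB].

AB = [[-4], [0]]
Controllability matrix C = [B  AB] = [[-2, -4], [3, 0]]
det(C) = (-2)·0 - (-4)·3 = 0 - (-12) = 12
Since det(C) ≠ 0, rank(C) = 2 and the system is completely controllable.

12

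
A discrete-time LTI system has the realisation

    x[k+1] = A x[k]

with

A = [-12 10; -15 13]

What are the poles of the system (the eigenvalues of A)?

det(zI - A) = z^2 - (tr A)z + det A, with tr A = (-12) + 13 = 1 and det A = (-12)·13 - 10·(-15) = -156 - (-150) = -6.
So p(z) = det(zI - A) = z^2 - z - 6.
Factor z^2 - z - 6: two numbers with sum 1 and product -6 are 3 and -2, so z^2 - z - 6 = (z - 3)(z + 2).
Hence p(z) = (z - 3) (z + 2), with roots -2, 3.

-2, 3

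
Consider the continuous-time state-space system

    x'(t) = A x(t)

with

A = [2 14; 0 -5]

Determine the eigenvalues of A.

-5, 2

det(sI - A) = s^2 - (tr A)s + det A, with tr A = 2 + (-5) = -3 and det A = 2·(-5) - 14·0 = -10 - 0 = -10.
So p(s) = det(sI - A) = s^2 + 3s - 10.
Factor s^2 + 3s - 10: two numbers with sum -3 and product -10 are 2 and -5, so s^2 + 3s - 10 = (s - 2)(s + 5).
Hence p(s) = (s - 2) (s + 5), with roots -5, 2.
At least one eigenvalue has non-negative real part, so the system is not asymptotically stable.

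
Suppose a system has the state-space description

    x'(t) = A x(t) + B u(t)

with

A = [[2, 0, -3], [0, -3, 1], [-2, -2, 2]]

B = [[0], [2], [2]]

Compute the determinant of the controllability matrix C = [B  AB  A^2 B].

0

AB = [[-6], [-4], [0]]
A^2B = [[-12], [12], [20]]
Controllability matrix C = [B  AB  A^2B] = [[0, -6, -12], [2, -4, 12], [2, 0, 20]]
Expanding along the first row, det(C) = 0·((-4)·20 - 12·0) - (-6)·(2·20 - 12·2) + (-12)·(2·0 - (-4)·2) = 0·(-80) - (-6)·16 + (-12)·8 = 0
Since det(C) = 0, rank(C) < 3 and the system is not completely controllable.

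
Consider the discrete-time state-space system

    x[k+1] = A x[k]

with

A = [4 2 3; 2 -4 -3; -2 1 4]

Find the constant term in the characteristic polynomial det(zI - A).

Expand det(zI - A) for the 3×3 matrix.
p(z) = z^3 - 4z^2 - 11z + 74.
(Check: constant term = det(-A) = (-1)^3 det A = 74; coefficient of z^2 = -tr A = -4.)
The constant term is 74.

74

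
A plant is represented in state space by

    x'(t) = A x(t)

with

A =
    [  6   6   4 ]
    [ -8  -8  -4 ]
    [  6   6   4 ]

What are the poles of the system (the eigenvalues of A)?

det(sI - A) = s^3 - (tr A)s^2 + (M11 + M22 + M33)s - det A, where Mii is the 2×2 principal minor of A obtained by deleting row i and column i.
tr A = 6 + (-8) + 4 = 2; M11 = (-8)·4 - (-4)·6 = -32 - (-24) = -8; M22 = 6·4 - 4·6 = 24 - 24 = 0; M33 = 6·(-8) - 6·(-8) = -48 - (-48) = 0; sum of minors = -8.
det A = 6·((-8)·4 - (-4)·6) - 6·((-8)·4 - (-4)·6) + 4·((-8)·6 - (-8)·6) = 6·(-8) - 6·(-8) + 4·0 = 0.
So p(s) = det(sI - A) = s^3 - 2s^2 - 8s.
The constant term is 0, so p(s) = s(s^2 - 2s - 8).
Factor s^2 - 2s - 8: two numbers with sum 2 and product -8 are 4 and -2, so s^2 - 2s - 8 = (s - 4)(s + 2).
Hence p(s) = s (s - 4) (s + 2), with roots -2, 0, 4.
At least one eigenvalue has non-negative real part, so the system is not asymptotically stable.

-2, 0, 4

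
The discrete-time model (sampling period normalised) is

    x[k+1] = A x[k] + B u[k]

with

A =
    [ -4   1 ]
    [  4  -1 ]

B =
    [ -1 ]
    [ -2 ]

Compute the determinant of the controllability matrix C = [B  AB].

6

AB = [[2], [-2]]
Controllability matrix C = [B  AB] = [[-1, 2], [-2, -2]]
det(C) = (-1)·(-2) - 2·(-2) = 2 - (-4) = 6
Since det(C) ≠ 0, rank(C) = 2 and the system is completely controllable.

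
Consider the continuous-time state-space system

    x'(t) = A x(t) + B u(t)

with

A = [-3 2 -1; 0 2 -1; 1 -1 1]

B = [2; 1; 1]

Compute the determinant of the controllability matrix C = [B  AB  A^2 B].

-13

AB = [[-5], [1], [2]]
A^2B = [[15], [0], [-4]]
Controllability matrix C = [B  AB  A^2B] = [[2, -5, 15], [1, 1, 0], [1, 2, -4]]
Expanding along the first row, det(C) = 2·(1·(-4) - 0·2) - (-5)·(1·(-4) - 0·1) + 15·(1·2 - 1·1) = 2·(-4) - (-5)·(-4) + 15·1 = -13
Since det(C) ≠ 0, rank(C) = 3 and the system is completely controllable.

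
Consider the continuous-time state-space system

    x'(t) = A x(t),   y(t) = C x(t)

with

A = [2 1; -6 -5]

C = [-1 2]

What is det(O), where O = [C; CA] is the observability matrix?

39

CA = [[-14, -11]]
Observability matrix O = [C; CA] = [[-1, 2], [-14, -11]]
det(O) = (-1)·(-11) - 2·(-14) = 11 - (-28) = 39
Since det(O) ≠ 0, rank(O) = 2 and the system is completely observable.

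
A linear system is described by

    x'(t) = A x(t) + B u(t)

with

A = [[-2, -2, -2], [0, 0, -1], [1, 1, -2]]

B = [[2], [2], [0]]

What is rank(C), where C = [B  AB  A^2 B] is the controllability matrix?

AB = [[-8], [0], [4]]
A^2B = [[8], [-4], [-16]]
Controllability matrix C = [B  AB  A^2B] = [[2, -8, 8], [2, 0, -4], [0, 4, -16]]
det(C) = 2·(0·(-16) - (-4)·4) - (-8)·(2·(-16) - (-4)·0) + 8·(2·4 - 0·0) = 2·16 - (-8)·(-32) + 8·8 = -160 ≠ 0, so rank(C) = 3.
rank(C) = 3 = n, so the pair (A, B) is completely controllable.

3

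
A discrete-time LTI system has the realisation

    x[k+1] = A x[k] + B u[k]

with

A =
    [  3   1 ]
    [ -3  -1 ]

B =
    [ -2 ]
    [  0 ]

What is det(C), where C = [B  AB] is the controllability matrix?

-12

AB = [[-6], [6]]
Controllability matrix C = [B  AB] = [[-2, -6], [0, 6]]
det(C) = (-2)·6 - (-6)·0 = -12 - 0 = -12
Since det(C) ≠ 0, rank(C) = 2 and the system is completely controllable.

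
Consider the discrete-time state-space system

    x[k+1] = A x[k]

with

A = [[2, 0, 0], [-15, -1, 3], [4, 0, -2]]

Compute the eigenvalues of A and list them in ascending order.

-2, -1, 2

det(zI - A) = z^3 - (tr A)z^2 + (M11 + M22 + M33)z - det A, where Mii is the 2×2 principal minor of A obtained by deleting row i and column i.
tr A = 2 + (-1) + (-2) = -1; M11 = (-1)·(-2) - 3·0 = 2 - 0 = 2; M22 = 2·(-2) - 0·4 = -4 - 0 = -4; M33 = 2·(-1) - 0·(-15) = -2 - 0 = -2; sum of minors = -4.
det A = 2·((-1)·(-2) - 3·0) - 0·((-15)·(-2) - 3·4) + 0·((-15)·0 - (-1)·4) = 2·2 - 0·18 + 0·4 = 4.
So p(z) = det(zI - A) = z^3 + z^2 - 4z - 4.
Rational-root test: any integer root divides -4. Testing small divisors, z = -1 works: p(-1) = -1 + 1 + 4 + (-4) = 0, so (z + 1) is a factor.
Dividing, p(z) = (z + 1)(z^2 - 4).
Factor z^2 - 4: two numbers with sum 0 and product -4 are 2 and -2, so z^2 - 4 = (z - 2)(z + 2).
Hence p(z) = (z - 2) (z + 1) (z + 2), with roots -2, -1, 2.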